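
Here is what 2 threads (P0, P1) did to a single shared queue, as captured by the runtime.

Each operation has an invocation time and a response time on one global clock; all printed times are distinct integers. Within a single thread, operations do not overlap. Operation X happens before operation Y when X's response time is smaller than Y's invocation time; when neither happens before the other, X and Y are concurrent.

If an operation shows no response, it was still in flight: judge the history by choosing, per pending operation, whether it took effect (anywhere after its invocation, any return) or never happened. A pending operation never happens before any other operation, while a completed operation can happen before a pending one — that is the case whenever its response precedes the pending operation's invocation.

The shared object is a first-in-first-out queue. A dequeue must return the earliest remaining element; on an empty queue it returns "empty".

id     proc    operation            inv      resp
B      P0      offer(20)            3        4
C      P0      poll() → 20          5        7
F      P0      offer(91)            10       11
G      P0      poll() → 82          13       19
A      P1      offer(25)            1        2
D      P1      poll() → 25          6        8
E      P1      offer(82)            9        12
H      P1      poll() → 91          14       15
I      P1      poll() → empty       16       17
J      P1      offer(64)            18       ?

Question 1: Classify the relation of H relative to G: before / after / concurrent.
concurrent

H spans [14,15], G spans [13,19]
the intervals overlap in both directions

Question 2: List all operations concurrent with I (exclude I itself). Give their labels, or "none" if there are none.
G

overlap test against I [16,17]: concurrent iff the interval meets 16..17
A [1,2]: before
B [3,4]: before
C [5,7]: before
D [6,8]: before
E [9,12]: before
F [10,11]: before
G [13,19]: concurrent
H [14,15]: before
J [18,…): after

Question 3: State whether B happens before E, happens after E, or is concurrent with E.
before

B spans [3,4], E spans [9,12]
resp(B)=4 < inv(E)=9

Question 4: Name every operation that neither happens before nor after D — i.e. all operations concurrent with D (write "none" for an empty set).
C

D runs from 6 to 8; window-overlapping ops are concurrent
A [1,2]: before
B [3,4]: before
C [5,7]: concurrent
E [9,12]: after
F [10,11]: after
G [13,19]: after
H [14,15]: after
I [16,17]: after
J [18,…): after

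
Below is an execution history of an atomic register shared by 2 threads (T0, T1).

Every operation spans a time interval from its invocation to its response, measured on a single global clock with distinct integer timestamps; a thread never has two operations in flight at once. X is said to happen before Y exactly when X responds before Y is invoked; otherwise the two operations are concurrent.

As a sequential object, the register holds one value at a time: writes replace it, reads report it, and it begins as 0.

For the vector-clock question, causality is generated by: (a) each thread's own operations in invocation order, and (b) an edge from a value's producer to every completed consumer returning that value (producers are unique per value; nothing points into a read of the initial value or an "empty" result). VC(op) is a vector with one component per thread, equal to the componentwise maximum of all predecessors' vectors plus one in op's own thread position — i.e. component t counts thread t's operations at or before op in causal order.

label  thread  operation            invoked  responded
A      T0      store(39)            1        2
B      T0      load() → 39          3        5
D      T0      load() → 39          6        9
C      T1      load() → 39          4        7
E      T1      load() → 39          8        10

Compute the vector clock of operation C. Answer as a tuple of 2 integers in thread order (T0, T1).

(1, 1)

A (invocation 1): nothing precedes it; T0's component alone gives (1, 0)
merge at C (invoked 4): VC(A)=(1, 0), own-thread bump on T1 → (1, 1)
merge at B (invoked 3): VC(A)=(1, 0), own-thread bump on T0 → (2, 0)
merge at E (invoked 8): VC(A)=(1, 0), VC(C)=(1, 1), own-thread bump on T1 → (1, 2)
merge at D (invoked 6): VC(A)=(1, 0), VC(B)=(2, 0), own-thread bump on T0 → (3, 0)
target: VC(C) = (1, 1)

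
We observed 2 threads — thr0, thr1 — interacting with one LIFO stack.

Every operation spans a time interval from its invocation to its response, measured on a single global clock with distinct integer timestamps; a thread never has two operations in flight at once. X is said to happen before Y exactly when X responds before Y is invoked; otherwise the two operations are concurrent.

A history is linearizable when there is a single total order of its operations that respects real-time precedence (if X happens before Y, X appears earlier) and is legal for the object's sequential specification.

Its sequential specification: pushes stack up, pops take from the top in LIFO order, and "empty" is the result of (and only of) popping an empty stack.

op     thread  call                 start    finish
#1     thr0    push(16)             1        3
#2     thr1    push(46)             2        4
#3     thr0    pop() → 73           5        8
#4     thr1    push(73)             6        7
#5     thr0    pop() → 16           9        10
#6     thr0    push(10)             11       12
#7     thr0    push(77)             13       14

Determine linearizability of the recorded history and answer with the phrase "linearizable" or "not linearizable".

linearizable

a witness: #2, #1, #4, #3, #5, #6, #7
after step 1 (#2 push(46)): stack <46>
after step 2 (#1 push(16)): stack <46,16>
after step 3 (#4 push(73)): stack <46,16,73>
after step 4 (#3 pop() → 73): stack <46,16>
after step 5 (#5 pop() → 16): stack <46>
after step 6 (#6 push(10)): stack <46,10>
after step 7 (#7 push(77)): stack <46,10,77>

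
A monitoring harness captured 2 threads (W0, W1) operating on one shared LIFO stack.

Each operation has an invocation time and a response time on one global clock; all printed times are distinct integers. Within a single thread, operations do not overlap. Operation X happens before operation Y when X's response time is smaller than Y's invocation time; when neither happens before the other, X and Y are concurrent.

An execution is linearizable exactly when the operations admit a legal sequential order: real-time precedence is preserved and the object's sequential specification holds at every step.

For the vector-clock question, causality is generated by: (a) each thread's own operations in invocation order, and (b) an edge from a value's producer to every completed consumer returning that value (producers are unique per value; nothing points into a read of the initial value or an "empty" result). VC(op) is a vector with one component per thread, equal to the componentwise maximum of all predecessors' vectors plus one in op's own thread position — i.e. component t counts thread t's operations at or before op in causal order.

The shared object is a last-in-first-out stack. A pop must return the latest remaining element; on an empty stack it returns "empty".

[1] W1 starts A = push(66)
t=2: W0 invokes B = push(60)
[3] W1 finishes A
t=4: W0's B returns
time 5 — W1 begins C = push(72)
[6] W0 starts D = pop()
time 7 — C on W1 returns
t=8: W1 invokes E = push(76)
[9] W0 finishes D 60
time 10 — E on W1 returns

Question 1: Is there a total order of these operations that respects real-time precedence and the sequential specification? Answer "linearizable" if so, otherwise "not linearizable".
linearizable

one valid linearization: A, B, D, C, E
1. A push(66), leaving stack <66>
2. B push(60), leaving stack <66,60>
3. D pop() → 60, leaving stack <66>
4. C push(72), leaving stack <66,72>
5. E push(76), leaving stack <66,72,76>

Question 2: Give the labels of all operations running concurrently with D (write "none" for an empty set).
C, E

D spans [6,9]; an op avoiding the whole window 6..9 is ordered, any other is concurrent
A [1,3]: before
B [2,4]: before
C [5,7]: concurrent
E [8,10]: concurrent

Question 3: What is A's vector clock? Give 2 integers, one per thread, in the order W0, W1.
(0, 1)

no predecessors for A (invoked 1): W1 increments from zero → (0, 1)
no predecessors for B (invoked 2): W0 increments from zero → (1, 0)
from VC(A)=(0, 1), C (invoked 5) maxes components and bumps W1 → (0, 2)
from VC(B)=(1, 0), D (invoked 6) maxes components and bumps W0 → (2, 0)
from VC(C)=(0, 2), E (invoked 8) maxes components and bumps W1 → (0, 3)
target: VC(A) = (0, 1)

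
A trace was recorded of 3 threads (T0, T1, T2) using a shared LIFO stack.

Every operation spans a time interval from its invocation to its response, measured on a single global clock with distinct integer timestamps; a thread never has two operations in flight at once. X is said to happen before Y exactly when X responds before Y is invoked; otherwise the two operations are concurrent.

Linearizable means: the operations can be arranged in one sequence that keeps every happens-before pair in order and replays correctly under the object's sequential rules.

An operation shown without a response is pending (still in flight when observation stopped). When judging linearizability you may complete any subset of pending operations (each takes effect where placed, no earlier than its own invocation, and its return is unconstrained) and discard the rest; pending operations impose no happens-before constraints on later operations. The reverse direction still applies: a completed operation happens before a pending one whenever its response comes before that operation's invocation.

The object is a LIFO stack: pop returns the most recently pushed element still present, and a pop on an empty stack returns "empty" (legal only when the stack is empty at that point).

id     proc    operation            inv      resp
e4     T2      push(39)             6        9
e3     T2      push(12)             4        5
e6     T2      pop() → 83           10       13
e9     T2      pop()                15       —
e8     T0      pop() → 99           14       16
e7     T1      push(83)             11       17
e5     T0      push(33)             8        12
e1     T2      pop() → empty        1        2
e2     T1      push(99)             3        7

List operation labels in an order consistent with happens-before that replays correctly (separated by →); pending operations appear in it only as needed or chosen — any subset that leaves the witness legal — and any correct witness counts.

after step 1 (e1 pop() → empty): stack <>
after step 2 (e3 push(12)): stack <12>
after step 3 (e4 push(39)): stack <12,39>
after step 4 (e2 push(99)): stack <12,39,99>
after step 5 (e5 push(33)): stack <12,39,99,33>
after step 6 (e7 push(83)): stack <12,39,99,33,83>
after step 7 (e6 pop() → 83): stack <12,39,99,33>
after step 8 (e9 pop() (pending, included)): stack <12,39,99>
after step 9 (e8 pop() → 99): stack <12,39>

e1 → e3 → e4 → e2 → e5 → e7 → e6 → e9 → e8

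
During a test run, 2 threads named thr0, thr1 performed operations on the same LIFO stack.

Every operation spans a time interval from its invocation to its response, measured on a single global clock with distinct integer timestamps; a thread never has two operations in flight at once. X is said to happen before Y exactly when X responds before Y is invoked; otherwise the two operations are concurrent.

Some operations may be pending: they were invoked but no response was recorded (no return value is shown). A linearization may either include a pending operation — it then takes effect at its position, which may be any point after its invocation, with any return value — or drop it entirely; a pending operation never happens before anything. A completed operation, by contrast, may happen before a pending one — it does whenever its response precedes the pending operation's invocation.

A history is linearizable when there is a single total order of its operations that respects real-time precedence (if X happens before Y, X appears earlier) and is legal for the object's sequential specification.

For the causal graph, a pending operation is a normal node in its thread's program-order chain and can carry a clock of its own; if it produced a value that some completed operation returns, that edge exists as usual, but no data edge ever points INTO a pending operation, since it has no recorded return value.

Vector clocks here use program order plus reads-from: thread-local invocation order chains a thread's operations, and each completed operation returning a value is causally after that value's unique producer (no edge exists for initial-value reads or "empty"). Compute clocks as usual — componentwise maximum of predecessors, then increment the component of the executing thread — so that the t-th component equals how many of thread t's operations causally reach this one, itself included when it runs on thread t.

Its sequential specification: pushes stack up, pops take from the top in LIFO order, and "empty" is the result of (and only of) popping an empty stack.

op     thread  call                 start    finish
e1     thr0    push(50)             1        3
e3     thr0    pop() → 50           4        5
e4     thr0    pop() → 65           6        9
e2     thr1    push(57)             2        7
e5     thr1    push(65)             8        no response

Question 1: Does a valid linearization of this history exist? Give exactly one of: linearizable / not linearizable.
witness order: e1, e3, e2, e5, e4
1. e1 push(50), leaving stack <50>
2. e3 pop() → 50, leaving stack <>
3. e2 push(57), leaving stack <57>
4. e5 push(65) (pending, included), leaving stack <57,65>
5. e4 pop() → 65, leaving stack <57>

linearizable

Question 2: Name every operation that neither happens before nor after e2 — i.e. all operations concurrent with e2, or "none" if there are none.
e2 spans [2,7]: anything still running between times 2 and 7 counts as concurrent
e1 [1,3]: concurrent
e3 [4,5]: concurrent
e4 [6,9]: concurrent
e5 [8,…): after

e1, e3, e4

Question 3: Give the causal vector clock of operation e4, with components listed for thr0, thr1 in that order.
invoked at 2, e2 has no predecessors; its own thr1 bump gives (0, 1)
invoked at 1, e1 has no predecessors; its own thr0 bump gives (1, 0)
merge at e5 (invoked 8): VC(e2)=(0, 1), own-thread bump on thr1 → (0, 2)
merge at e3 (invoked 4): VC(e1)=(1, 0), own-thread bump on thr0 → (2, 0)
merge at e4 (invoked 6): VC(e3)=(2, 0), VC(e5)=(0, 2), own-thread bump on thr0 → (3, 2)
target: VC(e4) = (3, 2)

(3, 2)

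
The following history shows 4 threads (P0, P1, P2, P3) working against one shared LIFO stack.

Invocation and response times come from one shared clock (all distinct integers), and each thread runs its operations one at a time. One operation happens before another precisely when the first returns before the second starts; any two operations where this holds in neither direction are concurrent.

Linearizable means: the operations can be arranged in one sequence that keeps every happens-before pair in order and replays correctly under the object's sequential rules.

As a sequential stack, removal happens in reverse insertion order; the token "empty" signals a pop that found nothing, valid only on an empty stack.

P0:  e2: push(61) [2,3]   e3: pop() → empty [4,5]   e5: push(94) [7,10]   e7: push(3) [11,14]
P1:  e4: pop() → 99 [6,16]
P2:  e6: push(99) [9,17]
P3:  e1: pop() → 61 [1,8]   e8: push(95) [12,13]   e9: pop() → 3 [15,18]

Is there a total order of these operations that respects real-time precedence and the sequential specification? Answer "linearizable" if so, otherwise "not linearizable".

one valid linearization: e2, e1, e3, e5, e6, e4, e8, e7, e9
step 1: e2 push(61) — stack <61>
step 2: e1 pop() → 61 — stack <>
step 3: e3 pop() → empty — stack <>
step 4: e5 push(94) — stack <94>
step 5: e6 push(99) — stack <94,99>
step 6: e4 pop() → 99 — stack <94>
step 7: e8 push(95) — stack <94,95>
step 8: e7 push(3) — stack <94,95,3>
step 9: e9 pop() → 3 — stack <94,95>

linearizable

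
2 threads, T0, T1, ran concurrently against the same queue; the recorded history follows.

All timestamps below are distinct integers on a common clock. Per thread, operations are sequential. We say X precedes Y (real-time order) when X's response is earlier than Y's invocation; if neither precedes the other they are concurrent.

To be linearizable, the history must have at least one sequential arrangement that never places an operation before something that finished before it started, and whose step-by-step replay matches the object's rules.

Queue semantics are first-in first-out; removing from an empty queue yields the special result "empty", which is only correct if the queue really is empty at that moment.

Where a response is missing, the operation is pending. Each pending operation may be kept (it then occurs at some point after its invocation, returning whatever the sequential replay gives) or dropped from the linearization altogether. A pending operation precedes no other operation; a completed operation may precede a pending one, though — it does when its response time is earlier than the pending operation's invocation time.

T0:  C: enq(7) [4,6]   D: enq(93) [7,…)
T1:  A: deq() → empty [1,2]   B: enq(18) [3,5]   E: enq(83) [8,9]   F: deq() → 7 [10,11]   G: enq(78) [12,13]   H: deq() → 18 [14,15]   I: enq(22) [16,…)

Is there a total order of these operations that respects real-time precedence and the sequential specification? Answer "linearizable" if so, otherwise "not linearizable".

linearizable

a witness: A, C, B, D, E, F, G, H
step 1: A deq() → empty — queue <>
step 2: C enq(7) — queue <7>
step 3: B enq(18) — queue <7,18>
step 4: D enq(93) (pending, included) — queue <7,18,93>
step 5: E enq(83) — queue <7,18,93,83>
step 6: F deq() → 7 — queue <18,93,83>
step 7: G enq(78) — queue <18,93,83,78>
step 8: H deq() → 18 — queue <93,83,78>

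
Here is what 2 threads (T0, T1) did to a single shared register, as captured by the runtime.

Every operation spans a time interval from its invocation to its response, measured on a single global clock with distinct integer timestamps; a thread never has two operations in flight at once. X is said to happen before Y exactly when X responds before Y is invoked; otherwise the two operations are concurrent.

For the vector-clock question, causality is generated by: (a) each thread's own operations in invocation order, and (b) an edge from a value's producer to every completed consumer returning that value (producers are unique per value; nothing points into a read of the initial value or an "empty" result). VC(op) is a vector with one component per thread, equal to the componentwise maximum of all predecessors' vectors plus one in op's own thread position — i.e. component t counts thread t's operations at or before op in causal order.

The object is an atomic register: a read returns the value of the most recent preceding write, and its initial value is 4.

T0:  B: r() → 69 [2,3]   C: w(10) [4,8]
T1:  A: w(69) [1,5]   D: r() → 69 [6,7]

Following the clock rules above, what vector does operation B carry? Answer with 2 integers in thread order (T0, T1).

no predecessors for A (invoked 1): T1 increments from zero → (0, 1)
VC(D, invoked at 6): max of VC(A)=(0, 1), then +1 on thread T1 → (0, 2)
VC(B, invoked at 2): max of VC(A)=(0, 1), then +1 on thread T0 → (1, 1)
VC(C, invoked at 4): max of VC(B)=(1, 1), then +1 on thread T0 → (2, 1)
target: VC(B) = (1, 1)

(1, 1)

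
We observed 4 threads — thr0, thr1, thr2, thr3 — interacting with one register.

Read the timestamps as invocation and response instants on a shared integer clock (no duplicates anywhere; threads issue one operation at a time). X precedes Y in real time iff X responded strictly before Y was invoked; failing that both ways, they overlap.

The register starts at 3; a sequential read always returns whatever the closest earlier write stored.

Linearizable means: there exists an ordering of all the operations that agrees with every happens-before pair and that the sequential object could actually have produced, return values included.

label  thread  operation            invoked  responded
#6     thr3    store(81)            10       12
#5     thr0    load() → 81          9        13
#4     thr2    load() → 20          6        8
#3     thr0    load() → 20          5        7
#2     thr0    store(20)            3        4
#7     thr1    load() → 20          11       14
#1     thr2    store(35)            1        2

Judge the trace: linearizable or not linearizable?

linearizable

witness order: #1, #2, #3, #4, #7, #6, #5
1. #1 store(35), leaving value 35
2. #2 store(20), leaving value 20
3. #3 load() → 20, leaving value 20
4. #4 load() → 20, leaving value 20
5. #7 load() → 20, leaving value 20
6. #6 store(81), leaving value 81
7. #5 load() → 81, leaving value 81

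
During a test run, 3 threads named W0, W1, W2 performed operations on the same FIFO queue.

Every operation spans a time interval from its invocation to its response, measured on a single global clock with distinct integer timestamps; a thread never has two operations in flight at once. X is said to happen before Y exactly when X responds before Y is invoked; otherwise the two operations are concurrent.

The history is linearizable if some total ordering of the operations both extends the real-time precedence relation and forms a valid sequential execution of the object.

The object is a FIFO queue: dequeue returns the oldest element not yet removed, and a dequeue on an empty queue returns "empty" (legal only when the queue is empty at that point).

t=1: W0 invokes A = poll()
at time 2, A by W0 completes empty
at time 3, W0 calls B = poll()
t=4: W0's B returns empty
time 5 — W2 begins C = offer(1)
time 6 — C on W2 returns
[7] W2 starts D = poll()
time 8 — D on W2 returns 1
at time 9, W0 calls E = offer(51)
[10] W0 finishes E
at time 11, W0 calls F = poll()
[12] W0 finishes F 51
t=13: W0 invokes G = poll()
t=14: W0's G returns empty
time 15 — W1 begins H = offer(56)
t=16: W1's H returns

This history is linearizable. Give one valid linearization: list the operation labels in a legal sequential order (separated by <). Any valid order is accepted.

A < B < C < D < E < F < G < H

step 1: A poll() → empty — queue <>
step 2: B poll() → empty — queue <>
step 3: C offer(1) — queue <1>
step 4: D poll() → 1 — queue <>
step 5: E offer(51) — queue <51>
step 6: F poll() → 51 — queue <>
step 7: G poll() → empty — queue <>
step 8: H offer(56) — queue <56>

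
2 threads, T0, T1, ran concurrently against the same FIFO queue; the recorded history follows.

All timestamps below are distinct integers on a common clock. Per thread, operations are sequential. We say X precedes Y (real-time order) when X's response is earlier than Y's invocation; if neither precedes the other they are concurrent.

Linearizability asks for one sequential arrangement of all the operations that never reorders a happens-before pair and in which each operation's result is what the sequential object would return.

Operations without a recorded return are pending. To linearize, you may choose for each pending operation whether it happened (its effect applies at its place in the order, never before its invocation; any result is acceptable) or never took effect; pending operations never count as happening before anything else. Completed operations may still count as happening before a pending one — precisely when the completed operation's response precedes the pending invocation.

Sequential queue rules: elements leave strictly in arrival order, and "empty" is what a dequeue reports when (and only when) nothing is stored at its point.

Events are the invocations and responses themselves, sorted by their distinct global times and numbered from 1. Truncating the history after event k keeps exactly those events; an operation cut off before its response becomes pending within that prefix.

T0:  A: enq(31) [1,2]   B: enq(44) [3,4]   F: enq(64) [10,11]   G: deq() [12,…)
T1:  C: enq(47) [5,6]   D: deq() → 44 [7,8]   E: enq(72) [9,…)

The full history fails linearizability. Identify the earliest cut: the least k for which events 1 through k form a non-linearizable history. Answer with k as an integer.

8

events 1..7 are linearizable; a witness order is A, B, C:
step 1: A enq(31) — queue <31>
step 2: B enq(44) — queue <31,44>
step 3: C enq(47) — queue <31,44,47>
at event 8 (D's time-8 response) nothing linearizes any more
sample order A, B, C, D stalls at step 4 — D deq() → 44 has no legal effect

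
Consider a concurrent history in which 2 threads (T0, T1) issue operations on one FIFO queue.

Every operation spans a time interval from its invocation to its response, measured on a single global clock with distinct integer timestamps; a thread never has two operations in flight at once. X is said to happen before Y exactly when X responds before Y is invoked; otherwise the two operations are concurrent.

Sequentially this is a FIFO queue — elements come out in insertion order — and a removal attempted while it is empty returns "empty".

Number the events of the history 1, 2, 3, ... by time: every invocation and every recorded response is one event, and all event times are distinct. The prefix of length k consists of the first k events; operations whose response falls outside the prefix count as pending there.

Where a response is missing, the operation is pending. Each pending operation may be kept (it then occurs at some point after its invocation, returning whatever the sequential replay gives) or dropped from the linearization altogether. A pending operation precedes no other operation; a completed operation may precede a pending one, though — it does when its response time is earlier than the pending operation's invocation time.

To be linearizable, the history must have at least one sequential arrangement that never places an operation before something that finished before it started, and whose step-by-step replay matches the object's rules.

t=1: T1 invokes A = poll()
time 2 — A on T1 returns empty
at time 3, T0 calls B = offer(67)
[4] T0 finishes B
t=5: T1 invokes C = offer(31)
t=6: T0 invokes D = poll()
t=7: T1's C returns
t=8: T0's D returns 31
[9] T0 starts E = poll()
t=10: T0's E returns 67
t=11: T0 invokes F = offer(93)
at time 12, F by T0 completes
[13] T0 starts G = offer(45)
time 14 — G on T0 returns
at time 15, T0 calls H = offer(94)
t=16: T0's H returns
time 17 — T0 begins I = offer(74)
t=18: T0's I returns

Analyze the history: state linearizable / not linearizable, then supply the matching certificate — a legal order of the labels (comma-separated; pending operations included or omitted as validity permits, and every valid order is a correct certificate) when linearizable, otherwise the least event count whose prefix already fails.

prefix check: 1..7 passes, 1..8 fails once D's time-8 response joins
the 4 completed operations admit 2 real-time orders; each fails the FIFO queue replay
take A, B, C, D: step 4 already fails, because D poll() → 31 cannot occur there
take A, B, D, C: step 3 already fails, because D poll() → 31 cannot occur there

not linearizable — minimal violating prefix: 8 events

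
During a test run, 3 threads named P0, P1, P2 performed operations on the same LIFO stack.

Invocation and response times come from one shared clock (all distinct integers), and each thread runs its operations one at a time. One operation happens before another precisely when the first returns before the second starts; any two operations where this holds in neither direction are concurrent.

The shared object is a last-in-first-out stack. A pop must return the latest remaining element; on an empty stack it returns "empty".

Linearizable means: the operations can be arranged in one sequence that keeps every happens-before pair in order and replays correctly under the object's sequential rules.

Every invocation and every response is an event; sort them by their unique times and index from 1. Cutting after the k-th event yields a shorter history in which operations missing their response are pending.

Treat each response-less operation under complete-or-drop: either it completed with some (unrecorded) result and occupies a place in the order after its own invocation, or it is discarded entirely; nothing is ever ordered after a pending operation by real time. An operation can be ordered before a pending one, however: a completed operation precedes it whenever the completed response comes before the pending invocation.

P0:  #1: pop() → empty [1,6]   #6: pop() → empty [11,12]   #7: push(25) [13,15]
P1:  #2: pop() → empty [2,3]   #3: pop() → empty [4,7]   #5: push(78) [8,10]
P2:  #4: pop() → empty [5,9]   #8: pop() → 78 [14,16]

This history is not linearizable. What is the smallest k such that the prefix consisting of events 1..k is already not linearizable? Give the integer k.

12

a valid linearization of events 1..11 exists, for instance #1, #2, #3, #4, #5:
step 1: #1 pop() → empty — stack <>
step 2: #2 pop() → empty — stack <>
step 3: #3 pop() → empty — stack <>
step 4: #4 pop() → empty — stack <>
step 5: #5 push(78) — stack <78>
once event 12 joins (#6's response, time 12), exhaustive search finds no witness
sample order #1, #2, #3, #4, #5, #6 stalls at step 6 — #6 pop() → empty has no legal effect
sample order #1, #2, #3, #5, #4, #6 stalls at step 5 — #4 pop() → empty has no legal effect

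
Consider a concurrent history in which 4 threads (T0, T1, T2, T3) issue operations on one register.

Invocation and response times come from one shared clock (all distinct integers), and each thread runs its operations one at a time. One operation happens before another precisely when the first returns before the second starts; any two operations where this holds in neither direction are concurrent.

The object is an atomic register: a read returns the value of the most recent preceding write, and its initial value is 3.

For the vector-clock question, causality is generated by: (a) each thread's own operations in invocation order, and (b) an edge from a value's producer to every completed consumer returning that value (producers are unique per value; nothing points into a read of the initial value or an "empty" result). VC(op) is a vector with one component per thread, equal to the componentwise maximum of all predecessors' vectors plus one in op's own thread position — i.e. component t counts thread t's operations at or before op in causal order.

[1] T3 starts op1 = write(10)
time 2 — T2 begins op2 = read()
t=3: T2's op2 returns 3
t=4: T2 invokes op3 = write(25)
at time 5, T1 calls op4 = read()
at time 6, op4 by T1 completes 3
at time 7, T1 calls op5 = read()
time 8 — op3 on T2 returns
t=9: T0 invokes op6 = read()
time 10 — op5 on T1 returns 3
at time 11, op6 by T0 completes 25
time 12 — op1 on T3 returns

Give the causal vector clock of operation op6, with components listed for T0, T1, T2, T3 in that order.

(1, 0, 2, 0)

root op op1, invoked 1: fresh clock plus T3's own tick → (0, 0, 0, 1)
root op op2, invoked 2: fresh clock plus T2's own tick → (0, 0, 1, 0)
root op op4, invoked 5: fresh clock plus T1's own tick → (0, 1, 0, 0)
merge at op3 (invoked 4): VC(op2)=(0, 0, 1, 0), own-thread bump on T2 → (0, 0, 2, 0)
merge at op5 (invoked 7): VC(op4)=(0, 1, 0, 0), own-thread bump on T1 → (0, 2, 0, 0)
merge at op6 (invoked 9): VC(op3)=(0, 0, 2, 0), own-thread bump on T0 → (1, 0, 2, 0)
target: VC(op6) = (1, 0, 2, 0)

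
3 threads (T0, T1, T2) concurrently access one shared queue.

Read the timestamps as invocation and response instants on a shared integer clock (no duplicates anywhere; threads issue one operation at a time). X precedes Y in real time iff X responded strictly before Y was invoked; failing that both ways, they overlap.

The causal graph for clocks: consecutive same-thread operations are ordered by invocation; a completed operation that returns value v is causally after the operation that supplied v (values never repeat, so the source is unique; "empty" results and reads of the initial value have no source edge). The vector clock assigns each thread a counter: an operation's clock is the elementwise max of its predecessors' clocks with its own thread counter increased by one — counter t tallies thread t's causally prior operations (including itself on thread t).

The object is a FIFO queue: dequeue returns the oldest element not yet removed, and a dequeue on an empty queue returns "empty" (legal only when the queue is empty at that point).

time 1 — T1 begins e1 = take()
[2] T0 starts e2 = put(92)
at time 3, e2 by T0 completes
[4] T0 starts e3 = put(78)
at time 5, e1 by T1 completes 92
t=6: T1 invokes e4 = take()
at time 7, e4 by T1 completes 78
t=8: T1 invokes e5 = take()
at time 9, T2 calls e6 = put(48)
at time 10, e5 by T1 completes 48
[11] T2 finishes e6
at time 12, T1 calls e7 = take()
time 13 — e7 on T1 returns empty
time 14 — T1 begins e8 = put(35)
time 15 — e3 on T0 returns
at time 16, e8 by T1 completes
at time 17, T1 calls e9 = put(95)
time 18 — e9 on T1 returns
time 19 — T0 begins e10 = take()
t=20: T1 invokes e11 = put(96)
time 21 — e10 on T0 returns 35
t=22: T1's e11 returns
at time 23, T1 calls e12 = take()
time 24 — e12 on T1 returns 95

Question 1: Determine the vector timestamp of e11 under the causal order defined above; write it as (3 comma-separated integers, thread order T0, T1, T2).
Answer: (2, 7, 1)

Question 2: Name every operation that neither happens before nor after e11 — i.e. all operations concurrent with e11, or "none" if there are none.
Answer: e10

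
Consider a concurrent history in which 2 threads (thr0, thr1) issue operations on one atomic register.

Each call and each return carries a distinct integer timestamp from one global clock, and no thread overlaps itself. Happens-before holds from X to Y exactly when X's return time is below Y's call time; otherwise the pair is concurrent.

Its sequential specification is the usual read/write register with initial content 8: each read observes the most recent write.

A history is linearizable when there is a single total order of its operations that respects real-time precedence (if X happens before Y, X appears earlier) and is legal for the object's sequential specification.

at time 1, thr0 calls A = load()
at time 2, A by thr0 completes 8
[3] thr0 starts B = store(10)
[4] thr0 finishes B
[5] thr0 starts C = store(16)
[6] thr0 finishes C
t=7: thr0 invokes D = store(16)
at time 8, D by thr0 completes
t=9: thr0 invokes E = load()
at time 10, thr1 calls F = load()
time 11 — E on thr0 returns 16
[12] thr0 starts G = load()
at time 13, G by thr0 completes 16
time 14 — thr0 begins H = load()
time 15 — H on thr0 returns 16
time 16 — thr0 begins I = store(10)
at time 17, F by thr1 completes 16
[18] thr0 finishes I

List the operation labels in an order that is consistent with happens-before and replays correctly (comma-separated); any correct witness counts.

A, B, C, D, E, F, G, H, I

step 1: A load() → 8 — value 8
step 2: B store(10) — value 10
step 3: C store(16) — value 16
step 4: D store(16) — value 16
step 5: E load() → 16 — value 16
step 6: F load() → 16 — value 16
step 7: G load() → 16 — value 16
step 8: H load() → 16 — value 16
step 9: I store(10) — value 10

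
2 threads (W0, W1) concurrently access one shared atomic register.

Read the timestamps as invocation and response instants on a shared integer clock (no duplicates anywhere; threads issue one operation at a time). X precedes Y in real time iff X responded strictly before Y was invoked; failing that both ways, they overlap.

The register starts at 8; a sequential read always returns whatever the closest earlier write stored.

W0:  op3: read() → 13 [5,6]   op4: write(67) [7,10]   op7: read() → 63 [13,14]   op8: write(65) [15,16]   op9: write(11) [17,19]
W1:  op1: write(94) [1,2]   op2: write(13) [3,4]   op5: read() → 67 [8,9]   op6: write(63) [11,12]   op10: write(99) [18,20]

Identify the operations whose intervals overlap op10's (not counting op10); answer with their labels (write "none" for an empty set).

op10 spans [18,20]; an op avoiding the whole window 18..20 is ordered, any other is concurrent
op1 [1,2]: before
op2 [3,4]: before
op3 [5,6]: before
op4 [7,10]: before
op5 [8,9]: before
op6 [11,12]: before
op7 [13,14]: before
op8 [15,16]: before
op9 [17,19]: concurrent

op9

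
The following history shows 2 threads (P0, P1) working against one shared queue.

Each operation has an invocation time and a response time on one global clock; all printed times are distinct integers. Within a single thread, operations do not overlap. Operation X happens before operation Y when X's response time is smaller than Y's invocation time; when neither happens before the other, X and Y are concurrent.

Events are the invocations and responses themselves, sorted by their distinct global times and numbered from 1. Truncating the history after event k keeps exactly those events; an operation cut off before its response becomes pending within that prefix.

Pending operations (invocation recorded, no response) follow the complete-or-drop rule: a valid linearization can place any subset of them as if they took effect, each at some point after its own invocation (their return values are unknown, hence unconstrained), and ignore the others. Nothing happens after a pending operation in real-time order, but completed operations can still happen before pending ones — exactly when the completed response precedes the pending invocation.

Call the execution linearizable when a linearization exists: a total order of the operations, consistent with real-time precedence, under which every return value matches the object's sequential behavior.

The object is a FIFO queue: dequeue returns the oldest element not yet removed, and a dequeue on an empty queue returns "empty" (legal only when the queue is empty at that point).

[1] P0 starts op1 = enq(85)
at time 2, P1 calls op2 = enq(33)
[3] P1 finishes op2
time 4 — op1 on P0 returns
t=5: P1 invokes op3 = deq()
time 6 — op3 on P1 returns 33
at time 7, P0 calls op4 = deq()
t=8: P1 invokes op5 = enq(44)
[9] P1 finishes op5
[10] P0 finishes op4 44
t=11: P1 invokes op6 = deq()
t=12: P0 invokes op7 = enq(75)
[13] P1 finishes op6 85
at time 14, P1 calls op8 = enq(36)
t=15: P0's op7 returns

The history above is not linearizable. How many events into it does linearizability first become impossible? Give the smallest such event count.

10

a valid linearization of events 1..9 exists, for instance op2, op1, op3, op4, op5:
after step 1 (op2 enq(33)): queue <33>
after step 2 (op1 enq(85)): queue <33,85>
after step 3 (op3 deq() → 33): queue <85>
after step 4 (op4 deq() (pending, included)): queue <>
after step 5 (op5 enq(44)): queue <44>
at event 10 (op4's time-10 response) nothing linearizes any more
sample order op1, op2, op3, op4, op5 stalls at step 3 — op3 deq() → 33 has no legal effect
sample order op1, op2, op3, op5, op4 stalls at step 3 — op3 deq() → 33 has no legal effect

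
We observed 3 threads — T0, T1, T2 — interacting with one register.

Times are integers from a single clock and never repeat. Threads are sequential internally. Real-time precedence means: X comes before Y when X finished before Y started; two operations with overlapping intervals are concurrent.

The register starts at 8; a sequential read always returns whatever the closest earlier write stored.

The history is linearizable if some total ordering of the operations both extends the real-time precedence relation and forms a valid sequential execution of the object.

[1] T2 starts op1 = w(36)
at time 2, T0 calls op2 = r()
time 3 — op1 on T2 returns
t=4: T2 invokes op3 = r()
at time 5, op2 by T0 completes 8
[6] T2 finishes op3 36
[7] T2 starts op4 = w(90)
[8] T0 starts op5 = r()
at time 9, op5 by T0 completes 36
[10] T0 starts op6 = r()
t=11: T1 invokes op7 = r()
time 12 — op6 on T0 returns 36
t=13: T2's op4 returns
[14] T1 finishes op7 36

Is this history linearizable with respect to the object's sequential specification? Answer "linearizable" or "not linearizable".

a witness: op2, op1, op3, op5, op6, op7, op4
after step 1 (op2 r() → 8): value 8
after step 2 (op1 w(36)): value 36
after step 3 (op3 r() → 36): value 36
after step 4 (op5 r() → 36): value 36
after step 5 (op6 r() → 36): value 36
after step 6 (op7 r() → 36): value 36
after step 7 (op4 w(90)): value 90

linearizable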